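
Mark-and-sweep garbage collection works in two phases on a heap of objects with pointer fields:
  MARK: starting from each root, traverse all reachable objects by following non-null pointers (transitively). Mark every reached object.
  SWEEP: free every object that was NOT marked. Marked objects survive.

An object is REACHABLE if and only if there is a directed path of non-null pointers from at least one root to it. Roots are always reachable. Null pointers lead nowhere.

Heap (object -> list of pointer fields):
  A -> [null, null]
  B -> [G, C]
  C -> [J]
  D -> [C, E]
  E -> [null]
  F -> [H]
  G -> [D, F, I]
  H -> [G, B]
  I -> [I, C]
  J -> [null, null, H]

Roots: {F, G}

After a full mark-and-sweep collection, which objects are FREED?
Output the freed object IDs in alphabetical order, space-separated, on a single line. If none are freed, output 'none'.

Answer: A

Derivation:
Roots: F G
Mark F: refs=H, marked=F
Mark G: refs=D F I, marked=F G
Mark H: refs=G B, marked=F G H
Mark D: refs=C E, marked=D F G H
Mark I: refs=I C, marked=D F G H I
Mark B: refs=G C, marked=B D F G H I
Mark C: refs=J, marked=B C D F G H I
Mark E: refs=null, marked=B C D E F G H I
Mark J: refs=null null H, marked=B C D E F G H I J
Unmarked (collected): A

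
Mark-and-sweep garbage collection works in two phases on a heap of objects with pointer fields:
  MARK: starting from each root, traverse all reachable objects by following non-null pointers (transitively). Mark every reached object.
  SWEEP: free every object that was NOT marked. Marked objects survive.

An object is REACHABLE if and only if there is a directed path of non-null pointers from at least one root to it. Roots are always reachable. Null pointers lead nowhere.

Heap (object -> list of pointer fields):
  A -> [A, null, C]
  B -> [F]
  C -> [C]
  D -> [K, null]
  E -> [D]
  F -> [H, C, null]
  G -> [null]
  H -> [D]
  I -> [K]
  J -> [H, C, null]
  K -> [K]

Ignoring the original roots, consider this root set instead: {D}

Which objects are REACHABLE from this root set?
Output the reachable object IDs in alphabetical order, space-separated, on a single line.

Answer: D K

Derivation:
Roots: D
Mark D: refs=K null, marked=D
Mark K: refs=K, marked=D K
Unmarked (collected): A B C E F G H I J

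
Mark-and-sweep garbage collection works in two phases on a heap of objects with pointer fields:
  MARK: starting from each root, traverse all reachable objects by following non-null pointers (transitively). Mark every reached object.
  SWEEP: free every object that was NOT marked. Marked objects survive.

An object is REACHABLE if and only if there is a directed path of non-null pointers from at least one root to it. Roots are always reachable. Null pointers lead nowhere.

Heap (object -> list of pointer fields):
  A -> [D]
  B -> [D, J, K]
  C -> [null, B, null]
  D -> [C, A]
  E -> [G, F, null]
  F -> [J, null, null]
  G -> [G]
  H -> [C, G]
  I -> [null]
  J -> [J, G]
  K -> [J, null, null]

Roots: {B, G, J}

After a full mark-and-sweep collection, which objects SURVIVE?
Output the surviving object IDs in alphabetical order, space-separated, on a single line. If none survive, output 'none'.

Answer: A B C D G J K

Derivation:
Roots: B G J
Mark B: refs=D J K, marked=B
Mark G: refs=G, marked=B G
Mark J: refs=J G, marked=B G J
Mark D: refs=C A, marked=B D G J
Mark K: refs=J null null, marked=B D G J K
Mark C: refs=null B null, marked=B C D G J K
Mark A: refs=D, marked=A B C D G J K
Unmarked (collected): E F H I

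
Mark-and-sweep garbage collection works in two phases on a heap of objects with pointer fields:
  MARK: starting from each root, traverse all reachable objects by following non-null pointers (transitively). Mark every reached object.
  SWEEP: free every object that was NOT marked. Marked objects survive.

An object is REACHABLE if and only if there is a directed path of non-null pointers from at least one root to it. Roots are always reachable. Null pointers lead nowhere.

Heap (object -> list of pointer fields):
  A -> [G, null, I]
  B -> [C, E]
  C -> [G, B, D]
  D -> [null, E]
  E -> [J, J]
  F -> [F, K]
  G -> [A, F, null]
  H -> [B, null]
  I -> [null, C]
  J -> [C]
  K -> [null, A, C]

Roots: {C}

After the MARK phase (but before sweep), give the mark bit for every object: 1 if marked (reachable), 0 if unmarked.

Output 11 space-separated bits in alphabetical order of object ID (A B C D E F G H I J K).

Answer: 1 1 1 1 1 1 1 0 1 1 1

Derivation:
Roots: C
Mark C: refs=G B D, marked=C
Mark G: refs=A F null, marked=C G
Mark B: refs=C E, marked=B C G
Mark D: refs=null E, marked=B C D G
Mark A: refs=G null I, marked=A B C D G
Mark F: refs=F K, marked=A B C D F G
Mark E: refs=J J, marked=A B C D E F G
Mark I: refs=null C, marked=A B C D E F G I
Mark K: refs=null A C, marked=A B C D E F G I K
Mark J: refs=C, marked=A B C D E F G I J K
Unmarked (collected): H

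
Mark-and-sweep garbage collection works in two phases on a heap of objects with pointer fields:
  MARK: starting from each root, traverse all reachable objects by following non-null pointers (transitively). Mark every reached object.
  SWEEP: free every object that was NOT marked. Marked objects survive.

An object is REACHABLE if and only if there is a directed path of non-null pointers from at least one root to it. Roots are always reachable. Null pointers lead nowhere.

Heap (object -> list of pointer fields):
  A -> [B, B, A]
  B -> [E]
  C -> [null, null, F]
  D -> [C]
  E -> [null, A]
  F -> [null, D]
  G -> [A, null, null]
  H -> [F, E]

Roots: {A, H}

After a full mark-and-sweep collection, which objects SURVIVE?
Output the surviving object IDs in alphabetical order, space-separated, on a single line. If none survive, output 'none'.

Roots: A H
Mark A: refs=B B A, marked=A
Mark H: refs=F E, marked=A H
Mark B: refs=E, marked=A B H
Mark F: refs=null D, marked=A B F H
Mark E: refs=null A, marked=A B E F H
Mark D: refs=C, marked=A B D E F H
Mark C: refs=null null F, marked=A B C D E F H
Unmarked (collected): G

Answer: A B C D E F H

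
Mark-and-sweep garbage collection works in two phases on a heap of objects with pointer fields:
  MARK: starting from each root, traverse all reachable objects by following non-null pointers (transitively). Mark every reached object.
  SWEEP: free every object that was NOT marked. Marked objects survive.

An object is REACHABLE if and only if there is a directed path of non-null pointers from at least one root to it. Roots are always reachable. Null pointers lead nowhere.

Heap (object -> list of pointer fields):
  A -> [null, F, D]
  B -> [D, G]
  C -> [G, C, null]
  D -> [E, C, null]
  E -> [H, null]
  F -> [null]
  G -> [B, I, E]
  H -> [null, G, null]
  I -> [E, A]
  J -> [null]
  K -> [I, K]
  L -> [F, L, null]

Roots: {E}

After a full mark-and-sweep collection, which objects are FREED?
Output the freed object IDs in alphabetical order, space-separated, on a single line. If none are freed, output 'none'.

Answer: J K L

Derivation:
Roots: E
Mark E: refs=H null, marked=E
Mark H: refs=null G null, marked=E H
Mark G: refs=B I E, marked=E G H
Mark B: refs=D G, marked=B E G H
Mark I: refs=E A, marked=B E G H I
Mark D: refs=E C null, marked=B D E G H I
Mark A: refs=null F D, marked=A B D E G H I
Mark C: refs=G C null, marked=A B C D E G H I
Mark F: refs=null, marked=A B C D E F G H I
Unmarked (collected): J K L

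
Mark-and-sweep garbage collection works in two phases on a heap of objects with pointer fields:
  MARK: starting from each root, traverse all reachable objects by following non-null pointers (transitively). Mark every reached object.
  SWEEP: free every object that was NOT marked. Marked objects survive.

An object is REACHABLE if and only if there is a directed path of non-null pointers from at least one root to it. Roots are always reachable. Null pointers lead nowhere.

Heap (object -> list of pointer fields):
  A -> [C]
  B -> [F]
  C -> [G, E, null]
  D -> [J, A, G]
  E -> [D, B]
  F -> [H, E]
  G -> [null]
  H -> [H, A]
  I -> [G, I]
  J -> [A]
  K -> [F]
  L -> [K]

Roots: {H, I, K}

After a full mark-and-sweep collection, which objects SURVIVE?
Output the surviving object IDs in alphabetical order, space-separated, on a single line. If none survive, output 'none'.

Answer: A B C D E F G H I J K

Derivation:
Roots: H I K
Mark H: refs=H A, marked=H
Mark I: refs=G I, marked=H I
Mark K: refs=F, marked=H I K
Mark A: refs=C, marked=A H I K
Mark G: refs=null, marked=A G H I K
Mark F: refs=H E, marked=A F G H I K
Mark C: refs=G E null, marked=A C F G H I K
Mark E: refs=D B, marked=A C E F G H I K
Mark D: refs=J A G, marked=A C D E F G H I K
Mark B: refs=F, marked=A B C D E F G H I K
Mark J: refs=A, marked=A B C D E F G H I J K
Unmarked (collected): L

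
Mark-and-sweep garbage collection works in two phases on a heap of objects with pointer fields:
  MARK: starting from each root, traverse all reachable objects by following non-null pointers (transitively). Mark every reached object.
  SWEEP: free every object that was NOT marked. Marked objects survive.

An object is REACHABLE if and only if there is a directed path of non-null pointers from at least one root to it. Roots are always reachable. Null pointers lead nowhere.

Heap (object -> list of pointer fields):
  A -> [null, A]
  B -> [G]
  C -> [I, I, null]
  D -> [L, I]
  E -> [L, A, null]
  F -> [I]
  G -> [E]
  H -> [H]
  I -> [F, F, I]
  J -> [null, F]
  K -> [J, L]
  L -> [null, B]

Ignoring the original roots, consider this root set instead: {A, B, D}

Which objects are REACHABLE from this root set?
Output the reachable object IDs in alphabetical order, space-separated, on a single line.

Roots: A B D
Mark A: refs=null A, marked=A
Mark B: refs=G, marked=A B
Mark D: refs=L I, marked=A B D
Mark G: refs=E, marked=A B D G
Mark L: refs=null B, marked=A B D G L
Mark I: refs=F F I, marked=A B D G I L
Mark E: refs=L A null, marked=A B D E G I L
Mark F: refs=I, marked=A B D E F G I L
Unmarked (collected): C H J K

Answer: A B D E F G I L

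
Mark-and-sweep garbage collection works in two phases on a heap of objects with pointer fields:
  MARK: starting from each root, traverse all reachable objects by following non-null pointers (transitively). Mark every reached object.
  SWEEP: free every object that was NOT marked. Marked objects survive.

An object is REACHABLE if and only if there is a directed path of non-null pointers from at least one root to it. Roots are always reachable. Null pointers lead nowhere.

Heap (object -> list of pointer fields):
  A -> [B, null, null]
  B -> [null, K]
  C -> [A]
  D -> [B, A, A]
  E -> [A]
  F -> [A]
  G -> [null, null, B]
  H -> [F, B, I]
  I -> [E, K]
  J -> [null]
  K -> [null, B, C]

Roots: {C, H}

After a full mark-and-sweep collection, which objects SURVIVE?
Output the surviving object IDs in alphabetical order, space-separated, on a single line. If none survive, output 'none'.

Answer: A B C E F H I K

Derivation:
Roots: C H
Mark C: refs=A, marked=C
Mark H: refs=F B I, marked=C H
Mark A: refs=B null null, marked=A C H
Mark F: refs=A, marked=A C F H
Mark B: refs=null K, marked=A B C F H
Mark I: refs=E K, marked=A B C F H I
Mark K: refs=null B C, marked=A B C F H I K
Mark E: refs=A, marked=A B C E F H I K
Unmarked (collected): D G J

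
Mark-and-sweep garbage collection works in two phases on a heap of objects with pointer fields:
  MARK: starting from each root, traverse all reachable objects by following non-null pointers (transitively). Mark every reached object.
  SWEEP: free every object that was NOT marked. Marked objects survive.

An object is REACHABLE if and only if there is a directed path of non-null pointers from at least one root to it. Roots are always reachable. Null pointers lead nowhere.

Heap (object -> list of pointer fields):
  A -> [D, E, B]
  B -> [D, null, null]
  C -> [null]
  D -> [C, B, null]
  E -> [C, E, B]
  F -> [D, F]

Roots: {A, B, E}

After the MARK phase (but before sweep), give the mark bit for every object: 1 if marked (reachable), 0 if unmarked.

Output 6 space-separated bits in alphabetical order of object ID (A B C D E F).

Roots: A B E
Mark A: refs=D E B, marked=A
Mark B: refs=D null null, marked=A B
Mark E: refs=C E B, marked=A B E
Mark D: refs=C B null, marked=A B D E
Mark C: refs=null, marked=A B C D E
Unmarked (collected): F

Answer: 1 1 1 1 1 0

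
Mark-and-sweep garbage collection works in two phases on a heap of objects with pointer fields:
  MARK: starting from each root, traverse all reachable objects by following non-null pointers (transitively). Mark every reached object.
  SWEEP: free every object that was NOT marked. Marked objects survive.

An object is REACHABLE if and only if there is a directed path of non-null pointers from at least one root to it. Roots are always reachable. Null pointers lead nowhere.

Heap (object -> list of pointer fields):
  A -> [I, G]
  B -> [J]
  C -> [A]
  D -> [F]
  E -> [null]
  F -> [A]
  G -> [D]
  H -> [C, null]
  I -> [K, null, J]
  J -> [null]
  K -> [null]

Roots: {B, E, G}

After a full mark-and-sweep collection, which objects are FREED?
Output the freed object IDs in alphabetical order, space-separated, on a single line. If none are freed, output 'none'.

Roots: B E G
Mark B: refs=J, marked=B
Mark E: refs=null, marked=B E
Mark G: refs=D, marked=B E G
Mark J: refs=null, marked=B E G J
Mark D: refs=F, marked=B D E G J
Mark F: refs=A, marked=B D E F G J
Mark A: refs=I G, marked=A B D E F G J
Mark I: refs=K null J, marked=A B D E F G I J
Mark K: refs=null, marked=A B D E F G I J K
Unmarked (collected): C H

Answer: C H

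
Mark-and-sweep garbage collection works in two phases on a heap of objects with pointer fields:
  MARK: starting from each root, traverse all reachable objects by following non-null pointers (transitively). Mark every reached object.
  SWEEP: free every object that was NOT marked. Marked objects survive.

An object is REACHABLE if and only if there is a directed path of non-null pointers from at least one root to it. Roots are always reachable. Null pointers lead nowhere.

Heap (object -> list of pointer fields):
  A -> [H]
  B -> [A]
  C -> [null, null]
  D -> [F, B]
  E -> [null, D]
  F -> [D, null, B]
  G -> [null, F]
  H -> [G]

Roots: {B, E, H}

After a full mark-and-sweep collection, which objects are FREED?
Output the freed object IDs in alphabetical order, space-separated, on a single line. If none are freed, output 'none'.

Roots: B E H
Mark B: refs=A, marked=B
Mark E: refs=null D, marked=B E
Mark H: refs=G, marked=B E H
Mark A: refs=H, marked=A B E H
Mark D: refs=F B, marked=A B D E H
Mark G: refs=null F, marked=A B D E G H
Mark F: refs=D null B, marked=A B D E F G H
Unmarked (collected): C

Answer: C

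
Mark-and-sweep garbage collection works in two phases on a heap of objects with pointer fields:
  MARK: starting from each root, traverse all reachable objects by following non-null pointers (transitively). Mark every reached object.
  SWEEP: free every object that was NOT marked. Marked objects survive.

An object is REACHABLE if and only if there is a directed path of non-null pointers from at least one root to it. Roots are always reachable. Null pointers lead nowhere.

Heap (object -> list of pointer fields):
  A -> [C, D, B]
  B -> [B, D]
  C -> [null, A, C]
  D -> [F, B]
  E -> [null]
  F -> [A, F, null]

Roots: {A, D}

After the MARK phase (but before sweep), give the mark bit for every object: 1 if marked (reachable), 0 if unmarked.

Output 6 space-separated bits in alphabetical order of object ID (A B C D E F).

Roots: A D
Mark A: refs=C D B, marked=A
Mark D: refs=F B, marked=A D
Mark C: refs=null A C, marked=A C D
Mark B: refs=B D, marked=A B C D
Mark F: refs=A F null, marked=A B C D F
Unmarked (collected): E

Answer: 1 1 1 1 0 1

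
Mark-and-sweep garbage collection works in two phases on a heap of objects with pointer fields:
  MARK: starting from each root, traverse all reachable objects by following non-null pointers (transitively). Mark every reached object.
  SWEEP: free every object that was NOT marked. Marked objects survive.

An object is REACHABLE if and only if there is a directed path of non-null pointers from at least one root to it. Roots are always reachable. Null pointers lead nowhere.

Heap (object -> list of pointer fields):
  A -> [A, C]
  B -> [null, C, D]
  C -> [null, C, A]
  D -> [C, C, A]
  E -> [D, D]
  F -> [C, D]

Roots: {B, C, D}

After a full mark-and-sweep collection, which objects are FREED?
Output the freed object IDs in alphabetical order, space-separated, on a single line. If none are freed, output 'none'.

Answer: E F

Derivation:
Roots: B C D
Mark B: refs=null C D, marked=B
Mark C: refs=null C A, marked=B C
Mark D: refs=C C A, marked=B C D
Mark A: refs=A C, marked=A B C D
Unmarked (collected): E F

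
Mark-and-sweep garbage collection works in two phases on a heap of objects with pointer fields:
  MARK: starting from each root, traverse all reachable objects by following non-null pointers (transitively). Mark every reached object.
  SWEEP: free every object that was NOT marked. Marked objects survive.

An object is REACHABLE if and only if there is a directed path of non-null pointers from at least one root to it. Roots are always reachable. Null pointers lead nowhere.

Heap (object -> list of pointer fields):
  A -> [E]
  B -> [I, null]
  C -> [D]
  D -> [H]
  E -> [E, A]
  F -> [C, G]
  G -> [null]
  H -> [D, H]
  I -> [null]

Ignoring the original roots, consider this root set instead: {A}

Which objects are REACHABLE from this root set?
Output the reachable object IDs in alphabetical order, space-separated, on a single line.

Roots: A
Mark A: refs=E, marked=A
Mark E: refs=E A, marked=A E
Unmarked (collected): B C D F G H I

Answer: A E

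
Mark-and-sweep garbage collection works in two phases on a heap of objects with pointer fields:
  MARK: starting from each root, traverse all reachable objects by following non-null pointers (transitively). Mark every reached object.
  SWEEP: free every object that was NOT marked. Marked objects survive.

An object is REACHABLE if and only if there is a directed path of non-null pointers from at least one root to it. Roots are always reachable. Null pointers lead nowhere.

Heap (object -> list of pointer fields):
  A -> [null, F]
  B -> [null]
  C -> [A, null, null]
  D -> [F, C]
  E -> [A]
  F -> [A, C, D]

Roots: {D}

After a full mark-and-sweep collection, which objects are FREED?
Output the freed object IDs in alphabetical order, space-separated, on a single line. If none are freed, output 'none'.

Answer: B E

Derivation:
Roots: D
Mark D: refs=F C, marked=D
Mark F: refs=A C D, marked=D F
Mark C: refs=A null null, marked=C D F
Mark A: refs=null F, marked=A C D F
Unmarked (collected): B E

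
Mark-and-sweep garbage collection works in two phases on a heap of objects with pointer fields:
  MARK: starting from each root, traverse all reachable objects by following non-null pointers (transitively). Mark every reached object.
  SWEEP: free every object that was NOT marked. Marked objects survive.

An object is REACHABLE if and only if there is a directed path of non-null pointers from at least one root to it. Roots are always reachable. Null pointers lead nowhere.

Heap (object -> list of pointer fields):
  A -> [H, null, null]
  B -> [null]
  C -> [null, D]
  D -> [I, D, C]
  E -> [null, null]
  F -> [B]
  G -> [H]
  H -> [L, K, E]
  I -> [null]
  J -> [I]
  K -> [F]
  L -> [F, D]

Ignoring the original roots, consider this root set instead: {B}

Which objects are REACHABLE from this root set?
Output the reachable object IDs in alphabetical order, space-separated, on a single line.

Roots: B
Mark B: refs=null, marked=B
Unmarked (collected): A C D E F G H I J K L

Answer: B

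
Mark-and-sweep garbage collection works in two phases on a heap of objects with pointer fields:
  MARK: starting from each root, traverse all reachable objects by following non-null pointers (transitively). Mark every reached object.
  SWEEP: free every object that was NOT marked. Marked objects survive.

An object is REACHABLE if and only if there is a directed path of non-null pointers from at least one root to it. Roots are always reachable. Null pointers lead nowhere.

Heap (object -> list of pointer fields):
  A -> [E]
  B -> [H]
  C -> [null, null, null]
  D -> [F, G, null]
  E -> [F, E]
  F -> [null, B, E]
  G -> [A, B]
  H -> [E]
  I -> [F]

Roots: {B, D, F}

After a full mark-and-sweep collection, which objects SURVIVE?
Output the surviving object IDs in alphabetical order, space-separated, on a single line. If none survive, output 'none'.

Roots: B D F
Mark B: refs=H, marked=B
Mark D: refs=F G null, marked=B D
Mark F: refs=null B E, marked=B D F
Mark H: refs=E, marked=B D F H
Mark G: refs=A B, marked=B D F G H
Mark E: refs=F E, marked=B D E F G H
Mark A: refs=E, marked=A B D E F G H
Unmarked (collected): C I

Answer: A B D E F G H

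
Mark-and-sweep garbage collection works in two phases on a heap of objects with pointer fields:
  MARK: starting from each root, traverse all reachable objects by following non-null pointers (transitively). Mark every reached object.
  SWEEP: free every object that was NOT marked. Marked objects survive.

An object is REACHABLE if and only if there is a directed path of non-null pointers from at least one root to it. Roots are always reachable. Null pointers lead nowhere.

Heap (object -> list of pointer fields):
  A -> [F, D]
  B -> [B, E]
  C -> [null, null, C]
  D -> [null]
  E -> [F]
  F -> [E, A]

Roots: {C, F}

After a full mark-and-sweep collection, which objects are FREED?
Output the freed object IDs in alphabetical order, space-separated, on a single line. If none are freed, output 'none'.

Answer: B

Derivation:
Roots: C F
Mark C: refs=null null C, marked=C
Mark F: refs=E A, marked=C F
Mark E: refs=F, marked=C E F
Mark A: refs=F D, marked=A C E F
Mark D: refs=null, marked=A C D E F
Unmarked (collected): B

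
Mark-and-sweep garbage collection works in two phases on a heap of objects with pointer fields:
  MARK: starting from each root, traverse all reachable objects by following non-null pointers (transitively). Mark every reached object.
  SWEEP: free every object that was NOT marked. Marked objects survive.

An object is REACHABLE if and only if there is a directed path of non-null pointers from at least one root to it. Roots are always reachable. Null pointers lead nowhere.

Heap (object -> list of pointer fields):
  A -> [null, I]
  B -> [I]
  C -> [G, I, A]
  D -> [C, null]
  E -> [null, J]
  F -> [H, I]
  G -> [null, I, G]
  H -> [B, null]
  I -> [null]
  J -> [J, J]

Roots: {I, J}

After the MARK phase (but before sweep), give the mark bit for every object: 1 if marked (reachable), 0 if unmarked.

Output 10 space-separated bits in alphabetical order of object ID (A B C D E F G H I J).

Roots: I J
Mark I: refs=null, marked=I
Mark J: refs=J J, marked=I J
Unmarked (collected): A B C D E F G H

Answer: 0 0 0 0 0 0 0 0 1 1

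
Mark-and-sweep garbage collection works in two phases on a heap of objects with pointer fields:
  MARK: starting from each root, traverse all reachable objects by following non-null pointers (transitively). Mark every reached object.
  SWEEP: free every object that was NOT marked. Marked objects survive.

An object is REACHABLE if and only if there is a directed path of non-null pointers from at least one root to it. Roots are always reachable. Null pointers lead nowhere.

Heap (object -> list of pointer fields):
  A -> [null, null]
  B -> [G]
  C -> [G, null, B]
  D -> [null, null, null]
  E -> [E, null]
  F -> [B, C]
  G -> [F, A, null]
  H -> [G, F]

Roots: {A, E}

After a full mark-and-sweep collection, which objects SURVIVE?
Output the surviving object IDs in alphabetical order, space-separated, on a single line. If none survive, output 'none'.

Answer: A E

Derivation:
Roots: A E
Mark A: refs=null null, marked=A
Mark E: refs=E null, marked=A E
Unmarked (collected): B C D F G H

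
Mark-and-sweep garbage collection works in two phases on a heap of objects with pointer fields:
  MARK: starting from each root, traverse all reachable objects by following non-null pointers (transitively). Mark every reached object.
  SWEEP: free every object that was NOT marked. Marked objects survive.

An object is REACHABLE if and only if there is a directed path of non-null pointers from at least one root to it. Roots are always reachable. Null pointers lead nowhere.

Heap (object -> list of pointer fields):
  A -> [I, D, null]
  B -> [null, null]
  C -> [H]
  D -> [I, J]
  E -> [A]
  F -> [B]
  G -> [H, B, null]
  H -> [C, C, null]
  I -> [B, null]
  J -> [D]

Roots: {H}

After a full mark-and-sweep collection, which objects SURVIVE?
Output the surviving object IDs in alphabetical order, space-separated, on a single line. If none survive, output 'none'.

Roots: H
Mark H: refs=C C null, marked=H
Mark C: refs=H, marked=C H
Unmarked (collected): A B D E F G I J

Answer: C H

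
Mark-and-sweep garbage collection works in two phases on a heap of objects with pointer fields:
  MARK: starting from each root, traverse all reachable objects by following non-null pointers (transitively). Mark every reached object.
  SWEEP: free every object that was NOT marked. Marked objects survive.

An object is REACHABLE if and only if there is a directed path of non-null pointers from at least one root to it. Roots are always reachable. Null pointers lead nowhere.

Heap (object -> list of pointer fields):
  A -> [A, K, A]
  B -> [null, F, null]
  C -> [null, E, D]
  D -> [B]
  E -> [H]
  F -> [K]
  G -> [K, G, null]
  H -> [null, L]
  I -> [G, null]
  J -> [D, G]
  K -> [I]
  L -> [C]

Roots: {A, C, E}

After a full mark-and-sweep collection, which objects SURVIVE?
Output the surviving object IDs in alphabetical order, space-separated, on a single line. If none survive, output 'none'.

Answer: A B C D E F G H I K L

Derivation:
Roots: A C E
Mark A: refs=A K A, marked=A
Mark C: refs=null E D, marked=A C
Mark E: refs=H, marked=A C E
Mark K: refs=I, marked=A C E K
Mark D: refs=B, marked=A C D E K
Mark H: refs=null L, marked=A C D E H K
Mark I: refs=G null, marked=A C D E H I K
Mark B: refs=null F null, marked=A B C D E H I K
Mark L: refs=C, marked=A B C D E H I K L
Mark G: refs=K G null, marked=A B C D E G H I K L
Mark F: refs=K, marked=A B C D E F G H I K L
Unmarked (collected): J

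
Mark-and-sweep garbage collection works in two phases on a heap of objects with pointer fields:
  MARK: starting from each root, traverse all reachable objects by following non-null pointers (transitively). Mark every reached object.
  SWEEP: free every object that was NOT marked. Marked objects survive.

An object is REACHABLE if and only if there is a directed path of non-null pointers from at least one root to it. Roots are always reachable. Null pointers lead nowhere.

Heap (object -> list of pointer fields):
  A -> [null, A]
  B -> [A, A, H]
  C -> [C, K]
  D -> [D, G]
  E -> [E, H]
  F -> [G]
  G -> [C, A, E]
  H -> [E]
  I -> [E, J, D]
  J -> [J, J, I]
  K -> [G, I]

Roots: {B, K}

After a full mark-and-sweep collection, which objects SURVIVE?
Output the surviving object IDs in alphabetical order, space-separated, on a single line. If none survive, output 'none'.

Roots: B K
Mark B: refs=A A H, marked=B
Mark K: refs=G I, marked=B K
Mark A: refs=null A, marked=A B K
Mark H: refs=E, marked=A B H K
Mark G: refs=C A E, marked=A B G H K
Mark I: refs=E J D, marked=A B G H I K
Mark E: refs=E H, marked=A B E G H I K
Mark C: refs=C K, marked=A B C E G H I K
Mark J: refs=J J I, marked=A B C E G H I J K
Mark D: refs=D G, marked=A B C D E G H I J K
Unmarked (collected): F

Answer: A B C D E G H I J K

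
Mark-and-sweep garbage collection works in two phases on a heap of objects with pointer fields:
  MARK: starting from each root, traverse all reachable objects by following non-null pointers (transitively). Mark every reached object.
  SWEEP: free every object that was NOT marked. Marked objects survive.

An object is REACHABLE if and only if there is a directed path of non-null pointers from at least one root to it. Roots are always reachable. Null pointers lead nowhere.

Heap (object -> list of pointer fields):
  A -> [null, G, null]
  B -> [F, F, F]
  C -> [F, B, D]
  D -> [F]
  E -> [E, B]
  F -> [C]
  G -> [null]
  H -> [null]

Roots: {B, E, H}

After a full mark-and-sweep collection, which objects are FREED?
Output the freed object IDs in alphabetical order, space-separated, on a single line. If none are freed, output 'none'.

Answer: A G

Derivation:
Roots: B E H
Mark B: refs=F F F, marked=B
Mark E: refs=E B, marked=B E
Mark H: refs=null, marked=B E H
Mark F: refs=C, marked=B E F H
Mark C: refs=F B D, marked=B C E F H
Mark D: refs=F, marked=B C D E F H
Unmarked (collected): A G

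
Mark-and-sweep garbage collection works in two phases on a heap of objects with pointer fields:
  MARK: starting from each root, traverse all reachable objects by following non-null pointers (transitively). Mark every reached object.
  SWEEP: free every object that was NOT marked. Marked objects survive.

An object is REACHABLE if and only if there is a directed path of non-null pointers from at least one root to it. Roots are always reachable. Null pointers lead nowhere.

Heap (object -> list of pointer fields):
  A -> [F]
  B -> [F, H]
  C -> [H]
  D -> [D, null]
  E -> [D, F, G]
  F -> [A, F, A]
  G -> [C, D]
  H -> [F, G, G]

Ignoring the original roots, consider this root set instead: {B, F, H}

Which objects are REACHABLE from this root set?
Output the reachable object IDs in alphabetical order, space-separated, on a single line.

Roots: B F H
Mark B: refs=F H, marked=B
Mark F: refs=A F A, marked=B F
Mark H: refs=F G G, marked=B F H
Mark A: refs=F, marked=A B F H
Mark G: refs=C D, marked=A B F G H
Mark C: refs=H, marked=A B C F G H
Mark D: refs=D null, marked=A B C D F G H
Unmarked (collected): E

Answer: A B C D F G H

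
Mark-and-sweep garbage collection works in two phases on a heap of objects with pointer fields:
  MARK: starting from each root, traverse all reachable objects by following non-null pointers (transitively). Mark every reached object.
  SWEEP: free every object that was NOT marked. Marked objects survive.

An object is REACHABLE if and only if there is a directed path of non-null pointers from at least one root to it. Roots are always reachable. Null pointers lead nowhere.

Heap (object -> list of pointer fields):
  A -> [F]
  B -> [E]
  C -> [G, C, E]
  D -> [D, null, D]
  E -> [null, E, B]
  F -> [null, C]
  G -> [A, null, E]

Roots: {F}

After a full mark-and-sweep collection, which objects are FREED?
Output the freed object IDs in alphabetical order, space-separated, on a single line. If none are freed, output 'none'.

Roots: F
Mark F: refs=null C, marked=F
Mark C: refs=G C E, marked=C F
Mark G: refs=A null E, marked=C F G
Mark E: refs=null E B, marked=C E F G
Mark A: refs=F, marked=A C E F G
Mark B: refs=E, marked=A B C E F G
Unmarked (collected): D

Answer: D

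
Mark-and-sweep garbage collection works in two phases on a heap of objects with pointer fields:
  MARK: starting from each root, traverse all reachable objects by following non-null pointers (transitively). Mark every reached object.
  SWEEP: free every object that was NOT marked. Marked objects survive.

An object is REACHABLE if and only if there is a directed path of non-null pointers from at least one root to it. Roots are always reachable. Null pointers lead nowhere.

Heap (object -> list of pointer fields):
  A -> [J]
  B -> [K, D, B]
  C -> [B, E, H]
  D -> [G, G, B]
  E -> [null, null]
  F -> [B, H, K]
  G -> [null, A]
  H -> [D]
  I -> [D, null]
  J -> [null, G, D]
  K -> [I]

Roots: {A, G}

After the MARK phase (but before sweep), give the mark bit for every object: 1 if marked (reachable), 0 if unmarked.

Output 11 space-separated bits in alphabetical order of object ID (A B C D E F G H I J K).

Answer: 1 1 0 1 0 0 1 0 1 1 1

Derivation:
Roots: A G
Mark A: refs=J, marked=A
Mark G: refs=null A, marked=A G
Mark J: refs=null G D, marked=A G J
Mark D: refs=G G B, marked=A D G J
Mark B: refs=K D B, marked=A B D G J
Mark K: refs=I, marked=A B D G J K
Mark I: refs=D null, marked=A B D G I J K
Unmarked (collected): C E F H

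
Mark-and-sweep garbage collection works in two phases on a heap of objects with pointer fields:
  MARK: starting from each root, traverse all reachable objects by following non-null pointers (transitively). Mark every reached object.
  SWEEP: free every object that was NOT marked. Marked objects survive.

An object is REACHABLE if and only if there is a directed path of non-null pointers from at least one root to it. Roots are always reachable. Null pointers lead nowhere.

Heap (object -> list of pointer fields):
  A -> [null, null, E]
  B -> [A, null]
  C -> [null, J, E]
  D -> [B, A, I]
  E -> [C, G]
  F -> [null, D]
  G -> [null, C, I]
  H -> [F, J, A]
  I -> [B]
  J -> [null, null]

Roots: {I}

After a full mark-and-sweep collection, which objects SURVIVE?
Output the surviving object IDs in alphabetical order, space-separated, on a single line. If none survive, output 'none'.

Roots: I
Mark I: refs=B, marked=I
Mark B: refs=A null, marked=B I
Mark A: refs=null null E, marked=A B I
Mark E: refs=C G, marked=A B E I
Mark C: refs=null J E, marked=A B C E I
Mark G: refs=null C I, marked=A B C E G I
Mark J: refs=null null, marked=A B C E G I J
Unmarked (collected): D F H

Answer: A B C E G I J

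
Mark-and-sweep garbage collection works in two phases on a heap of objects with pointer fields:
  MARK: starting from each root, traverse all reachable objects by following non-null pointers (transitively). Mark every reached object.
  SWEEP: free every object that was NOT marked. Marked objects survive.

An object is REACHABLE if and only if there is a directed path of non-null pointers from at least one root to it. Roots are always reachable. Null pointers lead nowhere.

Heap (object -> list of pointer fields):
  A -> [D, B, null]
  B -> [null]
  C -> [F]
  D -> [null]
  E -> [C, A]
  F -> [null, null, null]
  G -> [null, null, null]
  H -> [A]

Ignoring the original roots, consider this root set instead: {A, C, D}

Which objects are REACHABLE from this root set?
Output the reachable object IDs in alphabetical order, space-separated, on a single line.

Answer: A B C D F

Derivation:
Roots: A C D
Mark A: refs=D B null, marked=A
Mark C: refs=F, marked=A C
Mark D: refs=null, marked=A C D
Mark B: refs=null, marked=A B C D
Mark F: refs=null null null, marked=A B C D F
Unmarked (collected): E G H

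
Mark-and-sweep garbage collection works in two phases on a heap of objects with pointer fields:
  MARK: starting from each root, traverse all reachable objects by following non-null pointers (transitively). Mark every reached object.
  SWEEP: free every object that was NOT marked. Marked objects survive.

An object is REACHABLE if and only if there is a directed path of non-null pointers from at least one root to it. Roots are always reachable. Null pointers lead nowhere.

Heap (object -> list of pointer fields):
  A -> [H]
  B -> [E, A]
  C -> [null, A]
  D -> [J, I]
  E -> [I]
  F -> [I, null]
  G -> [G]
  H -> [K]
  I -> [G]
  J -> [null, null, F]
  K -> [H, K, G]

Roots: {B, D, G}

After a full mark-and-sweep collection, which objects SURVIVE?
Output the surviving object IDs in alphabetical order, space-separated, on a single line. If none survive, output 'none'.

Roots: B D G
Mark B: refs=E A, marked=B
Mark D: refs=J I, marked=B D
Mark G: refs=G, marked=B D G
Mark E: refs=I, marked=B D E G
Mark A: refs=H, marked=A B D E G
Mark J: refs=null null F, marked=A B D E G J
Mark I: refs=G, marked=A B D E G I J
Mark H: refs=K, marked=A B D E G H I J
Mark F: refs=I null, marked=A B D E F G H I J
Mark K: refs=H K G, marked=A B D E F G H I J K
Unmarked (collected): C

Answer: A B D E F G H I J K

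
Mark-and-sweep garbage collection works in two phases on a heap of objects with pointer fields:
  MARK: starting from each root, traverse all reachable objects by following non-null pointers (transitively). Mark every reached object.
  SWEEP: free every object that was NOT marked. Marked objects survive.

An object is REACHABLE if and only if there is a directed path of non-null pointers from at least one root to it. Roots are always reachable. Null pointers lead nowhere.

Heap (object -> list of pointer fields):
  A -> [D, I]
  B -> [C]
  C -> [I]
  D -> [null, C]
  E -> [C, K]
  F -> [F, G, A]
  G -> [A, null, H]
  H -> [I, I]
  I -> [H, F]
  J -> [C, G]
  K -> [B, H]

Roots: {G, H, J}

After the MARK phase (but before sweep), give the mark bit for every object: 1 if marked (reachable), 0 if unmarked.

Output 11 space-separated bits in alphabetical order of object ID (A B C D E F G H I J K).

Roots: G H J
Mark G: refs=A null H, marked=G
Mark H: refs=I I, marked=G H
Mark J: refs=C G, marked=G H J
Mark A: refs=D I, marked=A G H J
Mark I: refs=H F, marked=A G H I J
Mark C: refs=I, marked=A C G H I J
Mark D: refs=null C, marked=A C D G H I J
Mark F: refs=F G A, marked=A C D F G H I J
Unmarked (collected): B E K

Answer: 1 0 1 1 0 1 1 1 1 1 0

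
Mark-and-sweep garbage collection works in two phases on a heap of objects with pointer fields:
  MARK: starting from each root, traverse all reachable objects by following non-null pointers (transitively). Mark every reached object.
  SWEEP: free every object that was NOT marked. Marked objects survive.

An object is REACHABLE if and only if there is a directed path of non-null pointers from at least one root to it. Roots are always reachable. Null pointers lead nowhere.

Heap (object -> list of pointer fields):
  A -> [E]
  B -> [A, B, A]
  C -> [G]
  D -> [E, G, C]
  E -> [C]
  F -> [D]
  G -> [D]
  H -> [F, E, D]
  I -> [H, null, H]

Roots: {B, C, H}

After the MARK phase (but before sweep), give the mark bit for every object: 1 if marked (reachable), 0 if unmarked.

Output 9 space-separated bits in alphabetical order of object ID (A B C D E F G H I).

Answer: 1 1 1 1 1 1 1 1 0

Derivation:
Roots: B C H
Mark B: refs=A B A, marked=B
Mark C: refs=G, marked=B C
Mark H: refs=F E D, marked=B C H
Mark A: refs=E, marked=A B C H
Mark G: refs=D, marked=A B C G H
Mark F: refs=D, marked=A B C F G H
Mark E: refs=C, marked=A B C E F G H
Mark D: refs=E G C, marked=A B C D E F G H
Unmarked (collected): I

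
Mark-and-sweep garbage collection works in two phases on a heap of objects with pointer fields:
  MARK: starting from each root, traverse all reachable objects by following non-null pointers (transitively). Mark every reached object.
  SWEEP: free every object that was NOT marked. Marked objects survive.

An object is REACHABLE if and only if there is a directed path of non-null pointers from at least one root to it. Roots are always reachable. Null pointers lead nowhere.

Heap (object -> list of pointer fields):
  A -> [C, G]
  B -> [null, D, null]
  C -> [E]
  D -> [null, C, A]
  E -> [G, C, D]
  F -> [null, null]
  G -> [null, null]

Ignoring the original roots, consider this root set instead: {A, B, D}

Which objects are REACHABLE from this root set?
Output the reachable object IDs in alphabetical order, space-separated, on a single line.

Answer: A B C D E G

Derivation:
Roots: A B D
Mark A: refs=C G, marked=A
Mark B: refs=null D null, marked=A B
Mark D: refs=null C A, marked=A B D
Mark C: refs=E, marked=A B C D
Mark G: refs=null null, marked=A B C D G
Mark E: refs=G C D, marked=A B C D E G
Unmarked (collected): F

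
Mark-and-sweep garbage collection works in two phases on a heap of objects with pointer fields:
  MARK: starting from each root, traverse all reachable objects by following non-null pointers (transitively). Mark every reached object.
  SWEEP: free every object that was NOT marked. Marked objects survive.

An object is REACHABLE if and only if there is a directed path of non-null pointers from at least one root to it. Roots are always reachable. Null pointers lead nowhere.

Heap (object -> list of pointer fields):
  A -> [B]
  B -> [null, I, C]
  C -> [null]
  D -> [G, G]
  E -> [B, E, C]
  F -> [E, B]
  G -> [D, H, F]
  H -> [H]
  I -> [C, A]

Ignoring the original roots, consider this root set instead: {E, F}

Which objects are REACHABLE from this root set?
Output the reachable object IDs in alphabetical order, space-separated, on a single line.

Answer: A B C E F I

Derivation:
Roots: E F
Mark E: refs=B E C, marked=E
Mark F: refs=E B, marked=E F
Mark B: refs=null I C, marked=B E F
Mark C: refs=null, marked=B C E F
Mark I: refs=C A, marked=B C E F I
Mark A: refs=B, marked=A B C E F I
Unmarked (collected): D G H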